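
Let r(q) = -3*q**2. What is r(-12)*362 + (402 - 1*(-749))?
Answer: -155233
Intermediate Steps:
r(-12)*362 + (402 - 1*(-749)) = -3*(-12)**2*362 + (402 - 1*(-749)) = -3*144*362 + (402 + 749) = -432*362 + 1151 = -156384 + 1151 = -155233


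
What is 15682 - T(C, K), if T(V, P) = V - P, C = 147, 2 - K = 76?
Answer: 15461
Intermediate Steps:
K = -74 (K = 2 - 1*76 = 2 - 76 = -74)
15682 - T(C, K) = 15682 - (147 - 1*(-74)) = 15682 - (147 + 74) = 15682 - 1*221 = 15682 - 221 = 15461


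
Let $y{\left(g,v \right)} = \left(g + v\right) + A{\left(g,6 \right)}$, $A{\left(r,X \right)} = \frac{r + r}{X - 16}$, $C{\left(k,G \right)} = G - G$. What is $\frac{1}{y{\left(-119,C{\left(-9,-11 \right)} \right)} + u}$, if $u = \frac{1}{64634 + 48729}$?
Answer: $- \frac{566815}{53960783} \approx -0.010504$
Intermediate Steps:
$C{\left(k,G \right)} = 0$
$u = \frac{1}{113363} \approx 8.8212 \cdot 10^{-6}$
$A{\left(r,X \right)} = \frac{2 r}{-16 + X}$
$y{\left(g,v \right)} = v + \frac{4 g}{5}$ ($y{\left(g,v \right)} = \left(g + v\right) + \frac{2 g}{-16 + 6} = \left(g + v\right) + \frac{2 g}{-10} = \left(g + v\right) + 2 g \left(- \frac{1}{10}\right) = \left(g + v\right) - \frac{g}{5} = v + \frac{4 g}{5}$)
$\frac{1}{y{\left(-119,C{\left(-9,-11 \right)} \right)} + u} = \frac{1}{\left(0 + \frac{4}{5} \left(-119\right)\right) + \frac{1}{113363}} = \frac{1}{\left(0 - \frac{476}{5}\right) + \frac{1}{113363}} = \frac{1}{- \frac{476}{5} + \frac{1}{113363}} = \frac{1}{- \frac{53960783}{566815}} = - \frac{566815}{53960783}$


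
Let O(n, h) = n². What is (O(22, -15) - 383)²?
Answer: 10201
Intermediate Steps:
(O(22, -15) - 383)² = (22² - 383)² = (484 - 383)² = 101² = 10201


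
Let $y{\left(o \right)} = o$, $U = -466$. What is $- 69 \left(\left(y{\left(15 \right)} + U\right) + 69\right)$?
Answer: $26358$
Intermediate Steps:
$- 69 \left(\left(y{\left(15 \right)} + U\right) + 69\right) = - 69 \left(\left(15 - 466\right) + 69\right) = - 69 \left(-451 + 69\right) = \left(-69\right) \left(-382\right) = 26358$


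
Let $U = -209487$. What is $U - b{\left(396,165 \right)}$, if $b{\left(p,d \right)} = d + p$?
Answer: $-210048$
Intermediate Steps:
$U - b{\left(396,165 \right)} = -209487 - \left(165 + 396\right) = -209487 - 561 = -210048$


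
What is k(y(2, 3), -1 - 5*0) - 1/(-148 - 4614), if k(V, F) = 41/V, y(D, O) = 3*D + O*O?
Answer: 195257/71430 ≈ 2.7335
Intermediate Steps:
y(D, O) = O² + 3*D (y(D, O) = 3*D + O² = O² + 3*D)
k(y(2, 3), -1 - 5*0) - 1/(-148 - 4614) = 41/(3² + 3*2) - 1/(-148 - 4614) = 41/(9 + 6) - 1/(-4762) = 41/15 - 1*(-1/4762) = 41*(1/15) + 1/4762 = 41/15 + 1/4762 = 195257/71430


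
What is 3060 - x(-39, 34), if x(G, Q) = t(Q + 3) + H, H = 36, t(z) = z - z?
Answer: 3024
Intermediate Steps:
t(z) = 0
x(G, Q) = 36 (x(G, Q) = 0 + 36 = 36)
3060 - x(-39, 34) = 3060 - 1*36 = 3060 - 36 = 3024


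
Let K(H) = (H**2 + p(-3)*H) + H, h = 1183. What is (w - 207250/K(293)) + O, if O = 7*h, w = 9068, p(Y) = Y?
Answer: 1479020537/85263 ≈ 17347.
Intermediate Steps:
K(H) = H**2 - 2*H (K(H) = (H**2 - 3*H) + H = H**2 - 2*H)
O = 8281 (O = 7*1183 = 8281)
(w - 207250/K(293)) + O = (9068 - 207250*1/(293*(-2 + 293))) + 8281 = (9068 - 207250/(293*291)) + 8281 = (9068 - 207250/85263) + 8281 = 772957634/85263 + 8281 = 1479020537/85263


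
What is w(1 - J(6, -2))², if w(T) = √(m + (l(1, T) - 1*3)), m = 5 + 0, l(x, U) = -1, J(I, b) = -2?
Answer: 1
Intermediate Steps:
m = 5
w(T) = 1 (w(T) = √(5 + (-1 - 1*3)) = √(5 + (-1 - 3)) = √(5 - 4) = √1 = 1)
w(1 - J(6, -2))² = 1² = 1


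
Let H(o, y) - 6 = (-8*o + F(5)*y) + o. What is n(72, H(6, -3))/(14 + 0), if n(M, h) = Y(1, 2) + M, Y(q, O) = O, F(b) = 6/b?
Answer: 37/7 ≈ 5.2857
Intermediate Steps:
H(o, y) = 6 - 7*o + 6*y/5 (H(o, y) = 6 + ((-8*o + (6/5)*y) + o) = 6 + ((-8*o + (6*(1/5))*y) + o) = 6 + ((-8*o + 6*y/5) + o) = 6 + (-7*o + 6*y/5) = 6 - 7*o + 6*y/5)
n(M, h) = 2 + M
n(72, H(6, -3))/(14 + 0) = (2 + 72)/(14 + 0) = 74/14 = 74*(1/14) = 37/7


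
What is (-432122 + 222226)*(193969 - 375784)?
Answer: 38162241240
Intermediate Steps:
(-432122 + 222226)*(193969 - 375784) = -209896*(-181815) = 38162241240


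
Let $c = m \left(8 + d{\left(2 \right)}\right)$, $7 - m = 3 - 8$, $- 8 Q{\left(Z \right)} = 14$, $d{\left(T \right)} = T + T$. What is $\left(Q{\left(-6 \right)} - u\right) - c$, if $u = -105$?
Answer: $- \frac{163}{4} \approx -40.75$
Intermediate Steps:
$d{\left(T \right)} = 2 T$
$Q{\left(Z \right)} = - \frac{7}{4}$ ($Q{\left(Z \right)} = \left(- \frac{1}{8}\right) 14 = - \frac{7}{4}$)
$m = 12$ ($m = 7 - \left(3 - 8\right) = 7 - -5 = 7 + 5 = 12$)
$c = 144$ ($c = 12 \left(8 + 2 \cdot 2\right) = 12 \left(8 + 4\right) = 12 \cdot 12 = 144$)
$\left(Q{\left(-6 \right)} - u\right) - c = \left(- \frac{7}{4} - -105\right) - 144 = \left(- \frac{7}{4} + 105\right) - 144 = \frac{413}{4} - 144 = - \frac{163}{4}$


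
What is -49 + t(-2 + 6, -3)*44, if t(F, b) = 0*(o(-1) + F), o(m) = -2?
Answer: -49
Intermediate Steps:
t(F, b) = 0 (t(F, b) = 0*(-2 + F) = 0)
-49 + t(-2 + 6, -3)*44 = -49 + 0*44 = -49 + 0 = -49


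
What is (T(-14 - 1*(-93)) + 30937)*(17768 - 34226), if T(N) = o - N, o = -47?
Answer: -507087438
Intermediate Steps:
T(N) = -47 - N
(T(-14 - 1*(-93)) + 30937)*(17768 - 34226) = ((-47 - (-14 - 1*(-93))) + 30937)*(17768 - 34226) = ((-47 - (-14 + 93)) + 30937)*(-16458) = ((-47 - 1*79) + 30937)*(-16458) = ((-47 - 79) + 30937)*(-16458) = (-126 + 30937)*(-16458) = 30811*(-16458) = -507087438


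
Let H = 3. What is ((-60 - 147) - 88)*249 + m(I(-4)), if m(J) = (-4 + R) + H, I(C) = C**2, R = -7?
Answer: -73463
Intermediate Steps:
m(J) = -8 (m(J) = (-4 - 7) + 3 = -11 + 3 = -8)
((-60 - 147) - 88)*249 + m(I(-4)) = ((-60 - 147) - 88)*249 - 8 = (-207 - 88)*249 - 8 = -295*249 - 8 = -73455 - 8 = -73463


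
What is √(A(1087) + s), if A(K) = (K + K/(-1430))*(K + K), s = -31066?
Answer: 3*√132374298485/715 ≈ 1526.6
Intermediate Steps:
A(K) = 1429*K²/715 (A(K) = (K + K*(-1/1430))*(2*K) = (K - K/1430)*(2*K) = (1429*K/1430)*(2*K) = 1429*K²/715)
√(A(1087) + s) = √((1429/715)*1087² - 31066) = √((1429/715)*1181569 - 31066) = √(1688462101/715 - 31066) = √(1666249911/715) = 3*√132374298485/715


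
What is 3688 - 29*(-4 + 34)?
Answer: 2818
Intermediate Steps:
3688 - 29*(-4 + 34) = 3688 - 29*30 = 3688 - 1*870 = 3688 - 870 = 2818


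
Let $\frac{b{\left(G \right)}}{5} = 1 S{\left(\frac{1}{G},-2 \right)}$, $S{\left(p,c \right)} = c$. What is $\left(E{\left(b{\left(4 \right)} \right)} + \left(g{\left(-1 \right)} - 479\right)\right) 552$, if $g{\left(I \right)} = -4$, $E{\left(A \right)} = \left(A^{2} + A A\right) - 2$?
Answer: $-157320$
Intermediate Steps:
$b{\left(G \right)} = -10$ ($b{\left(G \right)} = 5 \cdot 1 \left(-2\right) = 5 \left(-2\right) = -10$)
$E{\left(A \right)} = -2 + 2 A^{2}$ ($E{\left(A \right)} = \left(A^{2} + A^{2}\right) - 2 = 2 A^{2} - 2 = -2 + 2 A^{2}$)
$\left(E{\left(b{\left(4 \right)} \right)} + \left(g{\left(-1 \right)} - 479\right)\right) 552 = \left(\left(-2 + 2 \left(-10\right)^{2}\right) - 483\right) 552 = \left(\left(-2 + 2 \cdot 100\right) - 483\right) 552 = \left(\left(-2 + 200\right) - 483\right) 552 = \left(198 - 483\right) 552 = \left(-285\right) 552 = -157320$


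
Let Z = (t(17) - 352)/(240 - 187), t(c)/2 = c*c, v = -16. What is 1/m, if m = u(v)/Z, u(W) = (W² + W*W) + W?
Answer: 113/13144 ≈ 0.0085971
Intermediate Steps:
t(c) = 2*c² (t(c) = 2*(c*c) = 2*c²)
Z = 226/53 (Z = (2*17² - 352)/(240 - 187) = (2*289 - 352)/53 = (578 - 352)*(1/53) = 226*(1/53) = 226/53 ≈ 4.2642)
u(W) = W + 2*W² (u(W) = (W² + W²) + W = 2*W² + W = W + 2*W²)
m = 13144/113 (m = (-16*(1 + 2*(-16)))/(226/53) = -16*(1 - 32)*(53/226) = -16*(-31)*(53/226) = 496*(53/226) = 13144/113 ≈ 116.32)
1/m = 1/(13144/113) = 113/13144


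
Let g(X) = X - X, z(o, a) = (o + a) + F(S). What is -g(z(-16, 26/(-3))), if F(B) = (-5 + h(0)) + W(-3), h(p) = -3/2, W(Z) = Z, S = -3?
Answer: 0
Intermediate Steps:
h(p) = -3/2 (h(p) = -3*½ = -3/2)
F(B) = -19/2 (F(B) = (-5 - 3/2) - 3 = -13/2 - 3 = -19/2)
z(o, a) = -19/2 + a + o (z(o, a) = (o + a) - 19/2 = (a + o) - 19/2 = -19/2 + a + o)
g(X) = 0
-g(z(-16, 26/(-3))) = -1*0 = 0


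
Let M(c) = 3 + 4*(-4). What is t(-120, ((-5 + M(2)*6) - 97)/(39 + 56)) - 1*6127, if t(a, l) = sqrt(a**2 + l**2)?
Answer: -6127 + 12*sqrt(36109)/19 ≈ -6007.0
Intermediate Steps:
M(c) = -13 (M(c) = 3 - 16 = -13)
t(-120, ((-5 + M(2)*6) - 97)/(39 + 56)) - 1*6127 = sqrt((-120)**2 + (((-5 - 13*6) - 97)/(39 + 56))**2) - 1*6127 = sqrt(14400 + (((-5 - 78) - 97)/95)**2) - 6127 = sqrt(14400 + ((-83 - 97)*(1/95))**2) - 6127 = sqrt(14400 + (-180*1/95)**2) - 6127 = sqrt(14400 + (-36/19)**2) - 6127 = sqrt(14400 + 1296/361) - 6127 = sqrt(5199696/361) - 6127 = 12*sqrt(36109)/19 - 6127 = -6127 + 12*sqrt(36109)/19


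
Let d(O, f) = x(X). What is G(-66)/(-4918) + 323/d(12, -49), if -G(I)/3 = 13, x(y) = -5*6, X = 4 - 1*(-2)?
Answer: -396836/36885 ≈ -10.759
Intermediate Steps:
X = 6 (X = 4 + 2 = 6)
x(y) = -30
d(O, f) = -30
G(I) = -39 (G(I) = -3*13 = -39)
G(-66)/(-4918) + 323/d(12, -49) = -39/(-4918) + 323/(-30) = -39*(-1/4918) + 323*(-1/30) = 39/4918 - 323/30 = -396836/36885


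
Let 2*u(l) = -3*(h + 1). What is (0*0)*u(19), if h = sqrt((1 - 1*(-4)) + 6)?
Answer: 0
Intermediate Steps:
h = sqrt(11) (h = sqrt((1 + 4) + 6) = sqrt(5 + 6) = sqrt(11) ≈ 3.3166)
u(l) = -3/2 - 3*sqrt(11)/2 (u(l) = (-3*(sqrt(11) + 1))/2 = (-3*(1 + sqrt(11)))/2 = (-3 - 3*sqrt(11))/2 = -3/2 - 3*sqrt(11)/2)
(0*0)*u(19) = (0*0)*(-3/2 - 3*sqrt(11)/2) = 0*(-3/2 - 3*sqrt(11)/2) = 0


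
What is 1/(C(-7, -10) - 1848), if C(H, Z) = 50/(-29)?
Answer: -29/53642 ≈ -0.00054062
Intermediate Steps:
C(H, Z) = -50/29 (C(H, Z) = 50*(-1/29) = -50/29)
1/(C(-7, -10) - 1848) = 1/(-50/29 - 1848) = 1/(-53642/29) = -29/53642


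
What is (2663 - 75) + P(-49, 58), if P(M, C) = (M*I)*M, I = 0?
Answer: 2588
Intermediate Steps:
P(M, C) = 0 (P(M, C) = (M*0)*M = 0*M = 0)
(2663 - 75) + P(-49, 58) = (2663 - 75) + 0 = 2588 + 0 = 2588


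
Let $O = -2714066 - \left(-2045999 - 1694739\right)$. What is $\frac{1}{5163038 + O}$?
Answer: $\frac{1}{6189710} \approx 1.6156 \cdot 10^{-7}$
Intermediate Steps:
$O = 1026672$ ($O = -2714066 - \left(-2045999 - 1694739\right) = -2714066 - -3740738 = -2714066 + 3740738 = 1026672$)
$\frac{1}{5163038 + O} = \frac{1}{5163038 + 1026672} = \frac{1}{6189710}$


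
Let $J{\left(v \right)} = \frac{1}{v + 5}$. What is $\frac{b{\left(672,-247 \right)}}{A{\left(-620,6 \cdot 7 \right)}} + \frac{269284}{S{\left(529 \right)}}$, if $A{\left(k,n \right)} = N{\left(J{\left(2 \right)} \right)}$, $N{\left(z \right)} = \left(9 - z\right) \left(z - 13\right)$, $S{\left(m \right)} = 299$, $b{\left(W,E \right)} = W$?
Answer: $\frac{5408548}{6045} \approx 894.71$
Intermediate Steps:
$J{\left(v \right)} = \frac{1}{5 + v}$
$N{\left(z \right)} = \left(-13 + z\right) \left(9 - z\right)$ ($N{\left(z \right)} = \left(9 - z\right) \left(-13 + z\right) = \left(-13 + z\right) \left(9 - z\right)$)
$A{\left(k,n \right)} = - \frac{5580}{49}$ ($A{\left(k,n \right)} = -117 - \left(\frac{1}{5 + 2}\right)^{2} + \frac{22}{5 + 2} = -117 - \left(\frac{1}{7}\right)^{2} + \frac{22}{7} = -117 - \left(\frac{1}{7}\right)^{2} + 22 \cdot \frac{1}{7} = -117 - \frac{1}{49} + \frac{22}{7} = - \frac{5580}{49}$)
$\frac{b{\left(672,-247 \right)}}{A{\left(-620,6 \cdot 7 \right)}} + \frac{269284}{S{\left(529 \right)}} = \frac{672}{- \frac{5580}{49}} + \frac{269284}{299} = 672 \left(- \frac{49}{5580}\right) + 269284 \cdot \frac{1}{299} = - \frac{2744}{465} + \frac{11708}{13} = \frac{5408548}{6045}$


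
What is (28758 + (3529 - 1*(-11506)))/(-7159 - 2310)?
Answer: -43793/9469 ≈ -4.6249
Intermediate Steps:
(28758 + (3529 - 1*(-11506)))/(-7159 - 2310) = (28758 + (3529 + 11506))/(-9469) = (28758 + 15035)*(-1/9469) = 43793*(-1/9469) = -43793/9469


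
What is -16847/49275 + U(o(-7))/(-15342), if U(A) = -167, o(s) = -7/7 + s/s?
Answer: -83412583/251992350 ≈ -0.33101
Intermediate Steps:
o(s) = 0 (o(s) = -7*⅐ + 1 = -1 + 1 = 0)
-16847/49275 + U(o(-7))/(-15342) = -16847/49275 - 167/(-15342) = -16847*1/49275 - 167*(-1/15342) = -16847/49275 + 167/15342 = -83412583/251992350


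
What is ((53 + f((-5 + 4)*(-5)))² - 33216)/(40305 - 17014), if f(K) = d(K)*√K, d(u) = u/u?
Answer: -30402/23291 + 106*√5/23291 ≈ -1.2951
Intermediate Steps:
d(u) = 1
f(K) = √K (f(K) = 1*√K = √K)
((53 + f((-5 + 4)*(-5)))² - 33216)/(40305 - 17014) = ((53 + √((-5 + 4)*(-5)))² - 33216)/(40305 - 17014) = ((53 + √(-1*(-5)))² - 33216)/23291 = ((53 + √5)² - 33216)*(1/23291) = (-33216 + (53 + √5)²)*(1/23291) = -33216/23291 + (53 + √5)²/23291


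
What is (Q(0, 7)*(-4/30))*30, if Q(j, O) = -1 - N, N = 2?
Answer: 12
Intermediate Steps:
Q(j, O) = -3 (Q(j, O) = -1 - 1*2 = -1 - 2 = -3)
(Q(0, 7)*(-4/30))*30 = -(-12)/30*30 = -3*(-2/15)*30 = (2/5)*30 = 12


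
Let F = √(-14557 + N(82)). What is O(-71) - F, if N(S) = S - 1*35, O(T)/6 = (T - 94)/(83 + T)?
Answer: -165/2 - I*√14510 ≈ -82.5 - 120.46*I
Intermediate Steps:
O(T) = 6*(-94 + T)/(83 + T) (O(T) = 6*((T - 94)/(83 + T)) = 6*((-94 + T)/(83 + T)) = 6*(-94 + T)/(83 + T))
N(S) = -35 + S (N(S) = S - 35 = -35 + S)
F = I*√14510 (F = √(-14557 + (-35 + 82)) = √(-14557 + 47) = √(-14510) = I*√14510 ≈ 120.46*I)
O(-71) - F = 6*(-94 - 71)/(83 - 71) - I*√14510 = 6*(-165)/12 - I*√14510 = 6*(1/12)*(-165) - I*√14510 = -165/2 - I*√14510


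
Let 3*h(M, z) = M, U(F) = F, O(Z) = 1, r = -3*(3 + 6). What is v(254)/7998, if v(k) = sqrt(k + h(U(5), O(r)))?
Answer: sqrt(2301)/23994 ≈ 0.0019992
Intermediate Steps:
r = -27 (r = -3*9 = -27)
h(M, z) = M/3
v(k) = sqrt(5/3 + k) (v(k) = sqrt(k + (1/3)*5) = sqrt(k + 5/3) = sqrt(5/3 + k))
v(254)/7998 = (sqrt(15 + 9*254)/3)/7998 = (sqrt(15 + 2286)/3)*(1/7998) = (sqrt(2301)/3)*(1/7998) = sqrt(2301)/23994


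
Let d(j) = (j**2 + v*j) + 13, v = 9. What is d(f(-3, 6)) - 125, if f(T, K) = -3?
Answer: -130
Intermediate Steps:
d(j) = 13 + j**2 + 9*j (d(j) = (j**2 + 9*j) + 13 = 13 + j**2 + 9*j)
d(f(-3, 6)) - 125 = (13 + (-3)**2 + 9*(-3)) - 125 = (13 + 9 - 27) - 125 = -5 - 125 = -130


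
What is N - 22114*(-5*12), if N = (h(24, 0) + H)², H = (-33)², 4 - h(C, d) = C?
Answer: 2469601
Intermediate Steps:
h(C, d) = 4 - C
H = 1089
N = 1142761 (N = ((4 - 1*24) + 1089)² = ((4 - 24) + 1089)² = (-20 + 1089)² = 1069² = 1142761)
N - 22114*(-5*12) = 1142761 - 22114*(-5*12) = 1142761 - 22114*(-60) = 1142761 - 1*(-1326840) = 1142761 + 1326840 = 2469601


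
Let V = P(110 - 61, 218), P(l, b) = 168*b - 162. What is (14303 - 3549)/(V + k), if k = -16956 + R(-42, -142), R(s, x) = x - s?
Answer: 5377/9703 ≈ 0.55416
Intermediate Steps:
P(l, b) = -162 + 168*b
V = 36462 (V = -162 + 168*218 = -162 + 36624 = 36462)
k = -17056 (k = -16956 + (-142 - 1*(-42)) = -16956 + (-142 + 42) = -16956 - 100 = -17056)
(14303 - 3549)/(V + k) = (14303 - 3549)/(36462 - 17056) = 10754/19406 = 10754*(1/19406) = 5377/9703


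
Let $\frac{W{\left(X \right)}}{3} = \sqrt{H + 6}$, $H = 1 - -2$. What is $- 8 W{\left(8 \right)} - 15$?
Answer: $-87$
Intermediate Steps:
$H = 3$ ($H = 1 + 2 = 3$)
$W{\left(X \right)} = 9$ ($W{\left(X \right)} = 3 \sqrt{3 + 6} = 3 \sqrt{9} = 3 \cdot 3 = 9$)
$- 8 W{\left(8 \right)} - 15 = \left(-8\right) 9 - 15 = -72 - 15 = -87$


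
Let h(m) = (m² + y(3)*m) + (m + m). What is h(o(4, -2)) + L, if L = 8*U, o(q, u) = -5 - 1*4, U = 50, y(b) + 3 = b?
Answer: 463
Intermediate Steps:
y(b) = -3 + b
o(q, u) = -9 (o(q, u) = -5 - 4 = -9)
L = 400 (L = 8*50 = 400)
h(m) = m² + 2*m (h(m) = (m² + (-3 + 3)*m) + (m + m) = (m² + 0*m) + 2*m = (m² + 0) + 2*m = m² + 2*m)
h(o(4, -2)) + L = -9*(2 - 9) + 400 = -9*(-7) + 400 = 63 + 400 = 463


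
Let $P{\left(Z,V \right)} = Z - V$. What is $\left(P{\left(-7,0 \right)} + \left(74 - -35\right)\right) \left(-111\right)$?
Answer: $-11322$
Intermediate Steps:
$\left(P{\left(-7,0 \right)} + \left(74 - -35\right)\right) \left(-111\right) = \left(\left(-7 - 0\right) + \left(74 - -35\right)\right) \left(-111\right) = \left(\left(-7 + 0\right) + \left(74 + 35\right)\right) \left(-111\right) = \left(-7 + 109\right) \left(-111\right) = 102 \left(-111\right) = -11322$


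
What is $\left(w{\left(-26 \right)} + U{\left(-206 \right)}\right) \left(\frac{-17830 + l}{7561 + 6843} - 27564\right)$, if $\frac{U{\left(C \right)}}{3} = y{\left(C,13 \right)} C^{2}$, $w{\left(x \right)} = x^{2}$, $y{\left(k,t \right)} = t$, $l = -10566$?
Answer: $- \frac{12642398423680}{277} \approx -4.564 \cdot 10^{10}$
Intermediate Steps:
$U{\left(C \right)} = 39 C^{2}$ ($U{\left(C \right)} = 3 \cdot 13 C^{2} = 39 C^{2}$)
$\left(w{\left(-26 \right)} + U{\left(-206 \right)}\right) \left(\frac{-17830 + l}{7561 + 6843} - 27564\right) = \left(\left(-26\right)^{2} + 39 \left(-206\right)^{2}\right) \left(\frac{-17830 - 10566}{7561 + 6843} - 27564\right) = \left(676 + 39 \cdot 42436\right) \left(- \frac{28396}{14404} - 27564\right) = \left(676 + 1655004\right) \left(\left(-28396\right) \frac{1}{14404} - 27564\right) = 1655680 \left(- \frac{7099}{3601} - 27564\right) = 1655680 \left(- \frac{99265063}{3601}\right) = - \frac{12642398423680}{277}$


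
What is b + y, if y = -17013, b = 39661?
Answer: 22648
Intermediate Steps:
b + y = 39661 - 17013 = 22648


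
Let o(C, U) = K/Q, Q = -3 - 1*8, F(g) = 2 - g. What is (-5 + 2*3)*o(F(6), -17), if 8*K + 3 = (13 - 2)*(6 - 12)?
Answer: 69/88 ≈ 0.78409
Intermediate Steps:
Q = -11 (Q = -3 - 8 = -11)
K = -69/8 (K = -3/8 + ((13 - 2)*(6 - 12))/8 = -3/8 + (11*(-6))/8 = -3/8 + (⅛)*(-66) = -3/8 - 33/4 = -69/8 ≈ -8.6250)
o(C, U) = 69/88 (o(C, U) = -69/8/(-11) = -69/8*(-1/11) = 69/88)
(-5 + 2*3)*o(F(6), -17) = (-5 + 2*3)*(69/88) = (-5 + 6)*(69/88) = 1*(69/88) = 69/88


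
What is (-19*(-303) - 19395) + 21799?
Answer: 8161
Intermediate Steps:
(-19*(-303) - 19395) + 21799 = (5757 - 19395) + 21799 = -13638 + 21799 = 8161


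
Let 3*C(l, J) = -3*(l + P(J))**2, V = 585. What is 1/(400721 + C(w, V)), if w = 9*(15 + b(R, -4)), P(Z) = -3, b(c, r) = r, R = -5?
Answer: 1/391505 ≈ 2.5542e-6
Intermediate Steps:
w = 99 (w = 9*(15 - 4) = 9*11 = 99)
C(l, J) = -(-3 + l)**2 (C(l, J) = (-3*(l - 3)**2)/3 = (-3*(-3 + l)**2)/3 = -(-3 + l)**2)
1/(400721 + C(w, V)) = 1/(400721 - (-3 + 99)**2) = 1/(400721 - 1*96**2) = 1/(400721 - 1*9216) = 1/(400721 - 9216) = 1/391505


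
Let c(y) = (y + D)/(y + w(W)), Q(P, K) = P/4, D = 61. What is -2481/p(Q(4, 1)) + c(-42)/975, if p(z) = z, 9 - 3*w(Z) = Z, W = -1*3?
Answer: -4837951/1950 ≈ -2481.0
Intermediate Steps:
W = -3
w(Z) = 3 - Z/3
Q(P, K) = P/4 (Q(P, K) = P*(¼) = P/4)
c(y) = (61 + y)/(4 + y) (c(y) = (y + 61)/(y + (3 - ⅓*(-3))) = (61 + y)/(y + (3 + 1)) = (61 + y)/(y + 4) = (61 + y)/(4 + y))
-2481/p(Q(4, 1)) + c(-42)/975 = -2481/1 + ((61 - 42)/(4 - 42))/975 = -2481/1 + (19/(-38))*(1/975) = -2481*1 - 1/38*19*(1/975) = -2481 - ½*1/975 = -2481 - 1/1950 = -4837951/1950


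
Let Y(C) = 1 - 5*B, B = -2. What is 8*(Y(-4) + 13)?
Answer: 192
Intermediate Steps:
Y(C) = 11 (Y(C) = 1 - 5*(-2) = 1 + 10 = 11)
8*(Y(-4) + 13) = 8*(11 + 13) = 8*24 = 192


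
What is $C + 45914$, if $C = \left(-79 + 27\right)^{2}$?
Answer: $48618$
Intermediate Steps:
$C = 2704$ ($C = \left(-52\right)^{2} = 2704$)
$C + 45914 = 2704 + 45914 = 48618$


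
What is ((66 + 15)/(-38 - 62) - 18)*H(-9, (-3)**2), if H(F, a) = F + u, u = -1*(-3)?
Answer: 5643/50 ≈ 112.86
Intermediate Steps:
u = 3
H(F, a) = 3 + F (H(F, a) = F + 3 = 3 + F)
((66 + 15)/(-38 - 62) - 18)*H(-9, (-3)**2) = ((66 + 15)/(-38 - 62) - 18)*(3 - 9) = (81/(-100) - 18)*(-6) = (81*(-1/100) - 18)*(-6) = (-81/100 - 18)*(-6) = -1881/100*(-6) = 5643/50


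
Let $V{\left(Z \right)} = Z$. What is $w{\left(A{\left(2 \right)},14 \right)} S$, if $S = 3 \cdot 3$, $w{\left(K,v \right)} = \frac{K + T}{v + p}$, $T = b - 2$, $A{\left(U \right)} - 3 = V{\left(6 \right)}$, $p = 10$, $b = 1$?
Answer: $3$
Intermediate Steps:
$A{\left(U \right)} = 9$ ($A{\left(U \right)} = 3 + 6 = 9$)
$T = -1$ ($T = 1 - 2 = -1$)
$w{\left(K,v \right)} = \frac{-1 + K}{10 + v}$ ($w{\left(K,v \right)} = \frac{K - 1}{v + 10} = \frac{-1 + K}{10 + v}$)
$S = 9$
$w{\left(A{\left(2 \right)},14 \right)} S = \frac{-1 + 9}{10 + 14} \cdot 9 = \frac{1}{24} \cdot 8 \cdot 9 = \frac{1}{3} \cdot 9 = 3$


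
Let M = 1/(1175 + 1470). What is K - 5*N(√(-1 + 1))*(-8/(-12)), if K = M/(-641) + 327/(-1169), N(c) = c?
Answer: -554411684/1981975205 ≈ -0.27973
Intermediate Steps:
M = 1/2645 ≈ 0.00037807
K = -554411684/1981975205 (K = (1/2645)/(-641) + 327/(-1169) = (1/2645)*(-1/641) + 327*(-1/1169) = -1/1695445 - 327/1169 = -554411684/1981975205 ≈ -0.27973)
K - 5*N(√(-1 + 1))*(-8/(-12)) = -554411684/1981975205 - 5*√(-1 + 1)*(-8/(-12)) = -554411684/1981975205 - 5*√0*(-8*(-1/12)) = -554411684/1981975205 - 5*0*2/3 = -554411684/1981975205 - 0*2/3 = -554411684/1981975205 - 1*0 = -554411684/1981975205 + 0 = -554411684/1981975205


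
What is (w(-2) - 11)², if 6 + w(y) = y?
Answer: 361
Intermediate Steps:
w(y) = -6 + y
(w(-2) - 11)² = ((-6 - 2) - 11)² = (-8 - 11)² = (-19)² = 361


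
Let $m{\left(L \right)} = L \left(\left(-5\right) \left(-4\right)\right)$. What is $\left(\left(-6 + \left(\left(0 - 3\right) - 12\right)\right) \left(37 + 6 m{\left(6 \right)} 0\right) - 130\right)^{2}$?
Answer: $822649$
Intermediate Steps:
$m{\left(L \right)} = 20 L$ ($m{\left(L \right)} = L 20 = 20 L$)
$\left(\left(-6 + \left(\left(0 - 3\right) - 12\right)\right) \left(37 + 6 m{\left(6 \right)} 0\right) - 130\right)^{2} = \left(\left(-6 + \left(\left(0 - 3\right) - 12\right)\right) \left(37 + 6 \cdot 20 \cdot 6 \cdot 0\right) - 130\right)^{2} = \left(\left(-6 - 15\right) \left(37 + 6 \cdot 120 \cdot 0\right) - 130\right)^{2} = \left(\left(-6 - 15\right) \left(37 + 720 \cdot 0\right) - 130\right)^{2} = \left(- 21 \left(37 + 0\right) - 130\right)^{2} = \left(\left(-21\right) 37 - 130\right)^{2} = \left(-777 - 130\right)^{2} = \left(-907\right)^{2} = 822649$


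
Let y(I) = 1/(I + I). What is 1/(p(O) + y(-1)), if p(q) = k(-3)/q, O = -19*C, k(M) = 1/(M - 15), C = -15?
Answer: -2565/1283 ≈ -1.9992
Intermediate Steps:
y(I) = 1/(2*I)
k(M) = 1/(-15 + M)
O = 285 (O = -19*(-15) = 285)
p(q) = -1/(18*q) (p(q) = 1/((-15 - 3)*q) = 1/((-18)*q) = -1/(18*q))
1/(p(O) + y(-1)) = 1/(-1/18/285 + (1/2)/(-1)) = 1/(-1/18*1/285 + (1/2)*(-1)) = 1/(-1/5130 - 1/2) = 1/(-1283/2565) = -2565/1283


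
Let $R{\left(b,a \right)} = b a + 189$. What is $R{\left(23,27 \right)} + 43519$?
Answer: $44329$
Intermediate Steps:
$R{\left(b,a \right)} = 189 + a b$ ($R{\left(b,a \right)} = a b + 189 = 189 + a b$)
$R{\left(23,27 \right)} + 43519 = \left(189 + 27 \cdot 23\right) + 43519 = \left(189 + 621\right) + 43519 = 810 + 43519 = 44329$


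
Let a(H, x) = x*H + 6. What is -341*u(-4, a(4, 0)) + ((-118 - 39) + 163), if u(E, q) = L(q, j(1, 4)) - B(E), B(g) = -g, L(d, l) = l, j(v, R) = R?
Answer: 6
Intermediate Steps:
a(H, x) = 6 + H*x (a(H, x) = H*x + 6 = 6 + H*x)
u(E, q) = 4 + E (u(E, q) = 4 - (-1)*E = 4 + E)
-341*u(-4, a(4, 0)) + ((-118 - 39) + 163) = -341*(4 - 4) + ((-118 - 39) + 163) = -341*0 + (-157 + 163) = 0 + 6 = 6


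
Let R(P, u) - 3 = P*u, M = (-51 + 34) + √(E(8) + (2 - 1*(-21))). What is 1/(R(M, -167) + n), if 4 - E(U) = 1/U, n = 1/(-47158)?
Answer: 2528103313812/6518136239267783 + 185693726494*√430/32590681196338915 ≈ 0.00050601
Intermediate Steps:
n = -1/47158 ≈ -2.1205e-5
E(U) = 4 - 1/U
M = -17 + √430/4 (M = (-51 + 34) + √((4 - 1/8) + (2 - 1*(-21))) = -17 + √((4 - 1*⅛) + (2 + 21)) = -17 + √((4 - ⅛) + 23) = -17 + √(31/8 + 23) = -17 + √(215/8) = -17 + √430/4 ≈ -11.816)
R(P, u) = 3 + P*u
1/(R(M, -167) + n) = 1/((3 + (-17 + √430/4)*(-167)) - 1/47158) = 1/((3 + (2839 - 167*√430/4)) - 1/47158) = 1/((2842 - 167*√430/4) - 1/47158) = 1/(134023035/47158 - 167*√430/4)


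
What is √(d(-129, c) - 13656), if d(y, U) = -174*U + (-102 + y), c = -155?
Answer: 7*√267 ≈ 114.38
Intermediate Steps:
d(y, U) = -102 + y - 174*U
√(d(-129, c) - 13656) = √((-102 - 129 - 174*(-155)) - 13656) = √((-102 - 129 + 26970) - 13656) = √(26739 - 13656) = √13083 = 7*√267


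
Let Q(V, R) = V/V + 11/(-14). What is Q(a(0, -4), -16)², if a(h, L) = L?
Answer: 9/196 ≈ 0.045918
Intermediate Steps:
Q(V, R) = 3/14 (Q(V, R) = 1 + 11*(-1/14) = 1 - 11/14 = 3/14)
Q(a(0, -4), -16)² = (3/14)² = 9/196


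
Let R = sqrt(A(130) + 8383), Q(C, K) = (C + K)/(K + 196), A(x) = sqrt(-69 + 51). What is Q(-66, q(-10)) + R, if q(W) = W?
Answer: -38/93 + sqrt(8383 + 3*I*sqrt(2)) ≈ 91.15 + 0.023169*I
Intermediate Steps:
A(x) = 3*I*sqrt(2) (A(x) = sqrt(-18) = 3*I*sqrt(2))
Q(C, K) = (C + K)/(196 + K)
R = sqrt(8383 + 3*I*sqrt(2)) (R = sqrt(3*I*sqrt(2) + 8383) = sqrt(8383 + 3*I*sqrt(2)) ≈ 91.559 + 0.0232*I)
Q(-66, q(-10)) + R = (-66 - 10)/(196 - 10) + sqrt(8383 + 3*I*sqrt(2)) = -76/186 + sqrt(8383 + 3*I*sqrt(2)) = (1/186)*(-76) + sqrt(8383 + 3*I*sqrt(2)) = -38/93 + sqrt(8383 + 3*I*sqrt(2))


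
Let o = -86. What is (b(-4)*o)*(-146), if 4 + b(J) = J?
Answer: -100448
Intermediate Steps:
b(J) = -4 + J
(b(-4)*o)*(-146) = ((-4 - 4)*(-86))*(-146) = -8*(-86)*(-146) = 688*(-146) = -100448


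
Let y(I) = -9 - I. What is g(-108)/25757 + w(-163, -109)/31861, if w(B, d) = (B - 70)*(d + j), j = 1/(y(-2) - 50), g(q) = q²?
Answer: 58475303662/46776695289 ≈ 1.2501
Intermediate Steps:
j = -1/57 (j = 1/((-9 - 1*(-2)) - 50) = 1/((-9 + 2) - 50) = 1/(-7 - 50) = 1/(-57) = -1/57 ≈ -0.017544)
w(B, d) = (-70 + B)*(-1/57 + d) (w(B, d) = (B - 70)*(d - 1/57) = (-70 + B)*(-1/57 + d))
g(-108)/25757 + w(-163, -109)/31861 = (-108)²/25757 + (70/57 - 70*(-109) - 1/57*(-163) - 163*(-109))/31861 = 11664*(1/25757) + (70/57 + 7630 + 163/57 + 17767)*(1/31861) = 11664/25757 + (1447862/57)*(1/31861) = 11664/25757 + 1447862/1816077 = 58475303662/46776695289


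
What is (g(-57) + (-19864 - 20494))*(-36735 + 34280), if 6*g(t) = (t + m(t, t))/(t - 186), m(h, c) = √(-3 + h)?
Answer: 48152293895/486 + 2455*I*√15/729 ≈ 9.9079e+7 + 13.043*I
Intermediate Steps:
g(t) = (t + √(-3 + t))/(6*(-186 + t)) (g(t) = ((t + √(-3 + t))/(t - 186))/6 = ((t + √(-3 + t))/(-186 + t))/6 = (t + √(-3 + t))/(6*(-186 + t)))
(g(-57) + (-19864 - 20494))*(-36735 + 34280) = ((-57 + √(-3 - 57))/(6*(-186 - 57)) + (-19864 - 20494))*(-36735 + 34280) = ((⅙)*(-57 + √(-60))/(-243) - 40358)*(-2455) = ((⅙)*(-1/243)*(-57 + 2*I*√15) - 40358)*(-2455) = ((19/486 - I*√15/729) - 40358)*(-2455) = (-19613969/486 - I*√15/729)*(-2455) = 48152293895/486 + 2455*I*√15/729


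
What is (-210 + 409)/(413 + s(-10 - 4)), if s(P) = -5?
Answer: 199/408 ≈ 0.48775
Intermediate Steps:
(-210 + 409)/(413 + s(-10 - 4)) = (-210 + 409)/(413 - 5) = 199/408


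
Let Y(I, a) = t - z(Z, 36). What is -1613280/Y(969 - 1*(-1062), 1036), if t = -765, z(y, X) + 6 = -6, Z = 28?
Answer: 537760/251 ≈ 2142.5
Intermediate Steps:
z(y, X) = -12 (z(y, X) = -6 - 6 = -12)
Y(I, a) = -753 (Y(I, a) = -765 - 1*(-12) = -765 + 12 = -753)
-1613280/Y(969 - 1*(-1062), 1036) = -1613280/(-753) = -1613280*(-1/753) = 537760/251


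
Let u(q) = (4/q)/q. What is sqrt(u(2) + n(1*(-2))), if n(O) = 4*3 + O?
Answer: sqrt(11) ≈ 3.3166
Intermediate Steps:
u(q) = 4/q**2
n(O) = 12 + O
sqrt(u(2) + n(1*(-2))) = sqrt(4/2**2 + (12 + 1*(-2))) = sqrt(4*(1/4) + (12 - 2)) = sqrt(1 + 10) = sqrt(11)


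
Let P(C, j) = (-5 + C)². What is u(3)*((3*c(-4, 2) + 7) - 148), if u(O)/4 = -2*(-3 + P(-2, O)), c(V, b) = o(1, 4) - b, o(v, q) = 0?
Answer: 54096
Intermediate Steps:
c(V, b) = -b (c(V, b) = 0 - b = -b)
u(O) = -368 (u(O) = 4*(-2*(-3 + (-5 - 2)²)) = 4*(-2*(-3 + (-7)²)) = 4*(-2*(-3 + 49)) = 4*(-2*46) = 4*(-92) = -368)
u(3)*((3*c(-4, 2) + 7) - 148) = -368*((3*(-1*2) + 7) - 148) = -368*((3*(-2) + 7) - 148) = -368*((-6 + 7) - 148) = -368*(1 - 148) = -368*(-147) = 54096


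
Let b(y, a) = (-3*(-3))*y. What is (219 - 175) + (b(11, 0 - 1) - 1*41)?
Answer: 102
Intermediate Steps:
b(y, a) = 9*y
(219 - 175) + (b(11, 0 - 1) - 1*41) = (219 - 175) + (9*11 - 1*41) = 44 + (99 - 41) = 44 + 58 = 102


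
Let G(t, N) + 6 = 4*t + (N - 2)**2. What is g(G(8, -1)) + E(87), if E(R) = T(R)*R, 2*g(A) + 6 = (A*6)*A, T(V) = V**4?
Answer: 4984212879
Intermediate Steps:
G(t, N) = -6 + (-2 + N)**2 + 4*t (G(t, N) = -6 + (4*t + (N - 2)**2) = -6 + (4*t + (-2 + N)**2) = -6 + ((-2 + N)**2 + 4*t) = -6 + (-2 + N)**2 + 4*t)
g(A) = -3 + 3*A**2 (g(A) = -3 + ((A*6)*A)/2 = -3 + ((6*A)*A)/2 = -3 + (6*A**2)/2 = -3 + 3*A**2)
E(R) = R**5 (E(R) = R**4*R = R**5)
g(G(8, -1)) + E(87) = (-3 + 3*(-6 + (-2 - 1)**2 + 4*8)**2) + 87**5 = (-3 + 3*(-6 + (-3)**2 + 32)**2) + 4984209207 = (-3 + 3*(-6 + 9 + 32)**2) + 4984209207 = (-3 + 3*35**2) + 4984209207 = (-3 + 3*1225) + 4984209207 = (-3 + 3675) + 4984209207 = 3672 + 4984209207 = 4984212879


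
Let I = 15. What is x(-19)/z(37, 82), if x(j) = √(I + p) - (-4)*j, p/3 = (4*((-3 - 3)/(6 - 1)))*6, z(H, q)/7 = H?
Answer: -76/259 + I*√1785/1295 ≈ -0.29344 + 0.032625*I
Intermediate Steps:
z(H, q) = 7*H
p = -432/5 (p = 3*((4*((-3 - 3)/(6 - 1)))*6) = 3*((4*(-6/5))*6) = 3*(-24/5*6) = 3*(-144/5) = -432/5 ≈ -86.400)
x(j) = 4*j + I*√1785/5 (x(j) = √(15 - 432/5) - (-4)*j = √(-357/5) + 4*j = I*√1785/5 + 4*j = 4*j + I*√1785/5)
x(-19)/z(37, 82) = (4*(-19) + I*√1785/5)/((7*37)) = (-76 + I*√1785/5)/259 = (-76 + I*√1785/5)*(1/259) = -76/259 + I*√1785/1295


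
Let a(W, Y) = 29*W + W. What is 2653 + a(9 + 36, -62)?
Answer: 4003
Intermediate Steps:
a(W, Y) = 30*W
2653 + a(9 + 36, -62) = 2653 + 30*(9 + 36) = 2653 + 30*45 = 2653 + 1350 = 4003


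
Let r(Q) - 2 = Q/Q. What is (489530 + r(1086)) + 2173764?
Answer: 2663297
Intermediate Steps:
r(Q) = 3 (r(Q) = 2 + Q/Q = 2 + 1 = 3)
(489530 + r(1086)) + 2173764 = (489530 + 3) + 2173764 = 489533 + 2173764 = 2663297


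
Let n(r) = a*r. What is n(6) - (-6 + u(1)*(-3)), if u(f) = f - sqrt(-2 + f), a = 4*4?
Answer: 105 - 3*I ≈ 105.0 - 3.0*I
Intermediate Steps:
a = 16
n(r) = 16*r
n(6) - (-6 + u(1)*(-3)) = 16*6 - (-6 + (1 - sqrt(-2 + 1))*(-3)) = 96 - (-6 + (1 - sqrt(-1))*(-3)) = 96 - (-6 + (1 - I)*(-3)) = 96 - (-6 + (-3 + 3*I)) = 96 - (-9 + 3*I) = 96 + (9 - 3*I) = 105 - 3*I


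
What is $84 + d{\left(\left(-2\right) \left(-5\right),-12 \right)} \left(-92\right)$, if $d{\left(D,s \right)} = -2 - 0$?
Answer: $268$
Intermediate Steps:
$d{\left(D,s \right)} = -2$ ($d{\left(D,s \right)} = -2 + 0 = -2$)
$84 + d{\left(\left(-2\right) \left(-5\right),-12 \right)} \left(-92\right) = 84 - -184 = 84 + 184 = 268$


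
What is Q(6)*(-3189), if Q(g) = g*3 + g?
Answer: -76536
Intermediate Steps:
Q(g) = 4*g (Q(g) = 3*g + g = 4*g)
Q(6)*(-3189) = (4*6)*(-3189) = 24*(-3189) = -76536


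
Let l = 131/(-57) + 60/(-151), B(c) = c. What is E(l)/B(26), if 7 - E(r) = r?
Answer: 41725/111891 ≈ 0.37291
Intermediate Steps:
l = -23201/8607 (l = 131*(-1/57) + 60*(-1/151) = -131/57 - 60/151 = -23201/8607 ≈ -2.6956)
E(r) = 7 - r
E(l)/B(26) = (7 - 1*(-23201/8607))/26 = (7 + 23201/8607)*(1/26) = (83450/8607)*(1/26) = 41725/111891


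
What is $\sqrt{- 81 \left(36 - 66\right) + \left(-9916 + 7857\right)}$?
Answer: $\sqrt{371} \approx 19.261$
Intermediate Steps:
$\sqrt{- 81 \left(36 - 66\right) + \left(-9916 + 7857\right)} = \sqrt{\left(-81\right) \left(-30\right) - 2059} = \sqrt{2430 - 2059} = \sqrt{371}$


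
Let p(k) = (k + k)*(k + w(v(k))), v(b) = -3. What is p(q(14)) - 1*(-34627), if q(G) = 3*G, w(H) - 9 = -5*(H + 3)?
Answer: 38911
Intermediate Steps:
w(H) = -6 - 5*H (w(H) = 9 - 5*(H + 3) = 9 - 5*(3 + H) = 9 + (-15 - 5*H) = -6 - 5*H)
p(k) = 2*k*(9 + k) (p(k) = (k + k)*(k + (-6 - 5*(-3))) = (2*k)*(k + (-6 + 15)) = (2*k)*(k + 9) = (2*k)*(9 + k) = 2*k*(9 + k))
p(q(14)) - 1*(-34627) = 2*(3*14)*(9 + 3*14) - 1*(-34627) = 2*42*(9 + 42) + 34627 = 2*42*51 + 34627 = 4284 + 34627 = 38911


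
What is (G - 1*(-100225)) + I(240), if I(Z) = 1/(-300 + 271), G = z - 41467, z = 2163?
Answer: 1766708/29 ≈ 60921.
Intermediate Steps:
G = -39304 (G = 2163 - 41467 = -39304)
I(Z) = -1/29 (I(Z) = 1/(-29) = -1/29)
(G - 1*(-100225)) + I(240) = (-39304 - 1*(-100225)) - 1/29 = (-39304 + 100225) - 1/29 = 60921 - 1/29 = 1766708/29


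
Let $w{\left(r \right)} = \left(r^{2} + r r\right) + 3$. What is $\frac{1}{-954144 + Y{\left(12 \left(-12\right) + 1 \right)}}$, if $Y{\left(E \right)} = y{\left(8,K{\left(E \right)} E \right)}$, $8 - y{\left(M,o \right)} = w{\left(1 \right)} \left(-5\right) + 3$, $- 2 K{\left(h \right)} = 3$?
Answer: $- \frac{1}{954114} \approx -1.0481 \cdot 10^{-6}$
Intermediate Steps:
$w{\left(r \right)} = 3 + 2 r^{2}$ ($w{\left(r \right)} = \left(r^{2} + r^{2}\right) + 3 = 2 r^{2} + 3 = 3 + 2 r^{2}$)
$K{\left(h \right)} = - \frac{3}{2}$ ($K{\left(h \right)} = \left(- \frac{1}{2}\right) 3 = - \frac{3}{2}$)
$y{\left(M,o \right)} = 30$ ($y{\left(M,o \right)} = 8 - \left(\left(3 + 2 \cdot 1^{2}\right) \left(-5\right) + 3\right) = 8 - \left(\left(3 + 2 \cdot 1\right) \left(-5\right) + 3\right) = 8 - \left(\left(3 + 2\right) \left(-5\right) + 3\right) = 8 - \left(5 \left(-5\right) + 3\right) = 8 - \left(-25 + 3\right) = 8 - -22 = 8 + 22 = 30$)
$Y{\left(E \right)} = 30$
$\frac{1}{-954144 + Y{\left(12 \left(-12\right) + 1 \right)}} = \frac{1}{-954144 + 30} = \frac{1}{-954114} = - \frac{1}{954114}$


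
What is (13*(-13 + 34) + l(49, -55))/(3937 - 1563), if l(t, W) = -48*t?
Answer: -2079/2374 ≈ -0.87574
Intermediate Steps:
(13*(-13 + 34) + l(49, -55))/(3937 - 1563) = (13*(-13 + 34) - 48*49)/(3937 - 1563) = (13*21 - 2352)/2374 = (273 - 2352)*(1/2374) = -2079*1/2374 = -2079/2374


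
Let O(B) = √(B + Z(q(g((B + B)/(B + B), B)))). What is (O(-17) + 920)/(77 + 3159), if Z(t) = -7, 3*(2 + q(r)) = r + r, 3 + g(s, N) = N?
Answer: 230/809 + I*√6/1618 ≈ 0.2843 + 0.0015139*I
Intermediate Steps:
g(s, N) = -3 + N
q(r) = -2 + 2*r/3 (q(r) = -2 + (r + r)/3 = -2 + (2*r)/3 = -2 + 2*r/3)
O(B) = √(-7 + B) (O(B) = √(B - 7) = √(-7 + B))
(O(-17) + 920)/(77 + 3159) = (√(-7 - 17) + 920)/(77 + 3159) = (√(-24) + 920)/3236 = (2*I*√6 + 920)*(1/3236) = (920 + 2*I*√6)*(1/3236) = 230/809 + I*√6/1618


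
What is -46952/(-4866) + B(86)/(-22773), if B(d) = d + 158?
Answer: 59336144/6156301 ≈ 9.6383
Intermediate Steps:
B(d) = 158 + d
-46952/(-4866) + B(86)/(-22773) = -46952/(-4866) + (158 + 86)/(-22773) = -46952*(-1/4866) + 244*(-1/22773) = 23476/2433 - 244/22773 = 59336144/6156301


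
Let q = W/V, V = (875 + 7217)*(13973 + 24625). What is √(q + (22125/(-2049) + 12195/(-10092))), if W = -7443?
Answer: I*√901350245541309615362/8664453308 ≈ 3.465*I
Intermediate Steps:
V = 312335016 (V = 8092*38598 = 312335016)
q = -2481/104111672 (q = -7443/312335016 = -7443*1/312335016 = -2481/104111672 ≈ -2.3830e-5)
√(q + (22125/(-2049) + 12195/(-10092))) = √(-2481/104111672 + (22125/(-2049) + 12195/(-10092))) = √(-2481/104111672 + (22125*(-1/2049) + 12195*(-1/10092))) = √(-2481/104111672 + (-7375/683 - 4065/3364)) = √(-2481/104111672 - 27585895/2297612) = √(-718004838110453/59802056731816) = I*√901350245541309615362/8664453308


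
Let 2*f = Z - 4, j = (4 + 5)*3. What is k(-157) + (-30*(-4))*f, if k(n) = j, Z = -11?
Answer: -873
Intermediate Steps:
j = 27 (j = 9*3 = 27)
k(n) = 27
f = -15/2 (f = (-11 - 4)/2 = (½)*(-15) = -15/2 ≈ -7.5000)
k(-157) + (-30*(-4))*f = 27 - 30*(-4)*(-15/2) = 27 + 120*(-15/2) = 27 - 900 = -873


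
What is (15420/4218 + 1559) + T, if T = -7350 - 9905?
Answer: -11031718/703 ≈ -15692.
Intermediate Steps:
T = -17255
(15420/4218 + 1559) + T = (15420/4218 + 1559) - 17255 = (15420*(1/4218) + 1559) - 17255 = (2570/703 + 1559) - 17255 = 1098547/703 - 17255 = -11031718/703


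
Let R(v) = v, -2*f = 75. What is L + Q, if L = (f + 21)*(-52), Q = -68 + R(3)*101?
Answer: 1093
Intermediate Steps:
f = -75/2 (f = -1/2*75 = -75/2 ≈ -37.500)
Q = 235 (Q = -68 + 3*101 = -68 + 303 = 235)
L = 858 (L = (-75/2 + 21)*(-52) = -33/2*(-52) = 858)
L + Q = 858 + 235 = 1093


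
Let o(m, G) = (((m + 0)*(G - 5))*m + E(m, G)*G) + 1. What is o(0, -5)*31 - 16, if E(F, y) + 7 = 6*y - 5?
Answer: 6525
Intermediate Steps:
E(F, y) = -12 + 6*y (E(F, y) = -7 + (6*y - 5) = -7 + (-5 + 6*y) = -12 + 6*y)
o(m, G) = 1 + G*(-12 + 6*G) + m²*(-5 + G) (o(m, G) = (((m + 0)*(G - 5))*m + (-12 + 6*G)*G) + 1 = ((m*(-5 + G))*m + G*(-12 + 6*G)) + 1 = (m²*(-5 + G) + G*(-12 + 6*G)) + 1 = (G*(-12 + 6*G) + m²*(-5 + G)) + 1 = 1 + G*(-12 + 6*G) + m²*(-5 + G))
o(0, -5)*31 - 16 = (1 - 5*0² - 5*0² + 6*(-5)*(-2 - 5))*31 - 16 = (1 - 5*0 - 5*0 + 6*(-5)*(-7))*31 - 16 = (1 + 0 + 0 + 210)*31 - 16 = 211*31 - 16 = 6541 - 16 = 6525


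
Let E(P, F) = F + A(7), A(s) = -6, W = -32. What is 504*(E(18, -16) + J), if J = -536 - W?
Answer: -265104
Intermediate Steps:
E(P, F) = -6 + F (E(P, F) = F - 6 = -6 + F)
J = -504 (J = -536 - 1*(-32) = -536 + 32 = -504)
504*(E(18, -16) + J) = 504*((-6 - 16) - 504) = 504*(-22 - 504) = 504*(-526) = -265104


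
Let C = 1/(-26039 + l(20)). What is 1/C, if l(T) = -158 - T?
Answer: -26217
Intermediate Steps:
C = -1/26217 (C = 1/(-26039 + (-158 - 1*20)) = 1/(-26039 + (-158 - 20)) = 1/(-26039 - 178) = 1/(-26217) = -1/26217 ≈ -3.8143e-5)
1/C = 1/(-1/26217) = -26217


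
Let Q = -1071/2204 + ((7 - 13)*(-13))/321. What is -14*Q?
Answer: 401051/117914 ≈ 3.4012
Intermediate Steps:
Q = -57293/235828 (Q = -1071*1/2204 - 6*(-13)*(1/321) = -1071/2204 + 78*(1/321) = -1071/2204 + 26/107 = -57293/235828 ≈ -0.24294)
-14*Q = -14*(-57293/235828) = 401051/117914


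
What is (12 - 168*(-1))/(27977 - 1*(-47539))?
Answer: 15/6293 ≈ 0.0023836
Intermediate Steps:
(12 - 168*(-1))/(27977 - 1*(-47539)) = (12 - 56*(-3))/(27977 + 47539) = (12 + 168)/75516 = 180*(1/75516) = 15/6293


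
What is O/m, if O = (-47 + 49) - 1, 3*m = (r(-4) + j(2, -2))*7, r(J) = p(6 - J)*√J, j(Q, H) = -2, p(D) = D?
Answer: -3/1414 - 15*I/707 ≈ -0.0021216 - 0.021216*I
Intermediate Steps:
r(J) = √J*(6 - J) (r(J) = (6 - J)*√J = √J*(6 - J))
m = -14/3 + 140*I/3 (m = ((√(-4)*(6 - 1*(-4)) - 2)*7)/3 = (((2*I)*(6 + 4) - 2)*7)/3 = (((2*I)*10 - 2)*7)/3 = ((20*I - 2)*7)/3 = ((-2 + 20*I)*7)/3 = (-14 + 140*I)/3 = -14/3 + 140*I/3 ≈ -4.6667 + 46.667*I)
O = 1 (O = 2 - 1 = 1)
O/m = 1/(-14/3 + 140*I/3) = (9*(-14/3 - 140*I/3)/19796)*1 = 9*(-14/3 - 140*I/3)/19796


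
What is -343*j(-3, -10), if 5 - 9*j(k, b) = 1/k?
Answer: -5488/27 ≈ -203.26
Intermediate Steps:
j(k, b) = 5/9 - 1/(9*k)
-343*j(-3, -10) = -343*(-1 + 5*(-3))/(9*(-3)) = -343*(-1)*(-1 - 15)/(9*3) = -343*(-1)*(-16)/(9*3) = -343*16/27 = -5488/27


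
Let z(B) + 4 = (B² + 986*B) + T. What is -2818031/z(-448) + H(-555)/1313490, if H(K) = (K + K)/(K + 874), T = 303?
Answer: 39358801649262/3362152393325 ≈ 11.706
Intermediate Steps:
z(B) = 299 + B² + 986*B (z(B) = -4 + ((B² + 986*B) + 303) = -4 + (303 + B² + 986*B) = 299 + B² + 986*B)
H(K) = 2*K/(874 + K) (H(K) = (2*K)/(874 + K) = 2*K/(874 + K))
-2818031/z(-448) + H(-555)/1313490 = -2818031/(299 + (-448)² + 986*(-448)) + (2*(-555)/(874 - 555))/1313490 = -2818031/(299 + 200704 - 441728) + (2*(-555)/319)*(1/1313490) = -2818031/(-240725) + (2*(-555)*(1/319))*(1/1313490) = -2818031*(-1/240725) - 1110/319*1/1313490 = 2818031/240725 - 37/13966777 = 39358801649262/3362152393325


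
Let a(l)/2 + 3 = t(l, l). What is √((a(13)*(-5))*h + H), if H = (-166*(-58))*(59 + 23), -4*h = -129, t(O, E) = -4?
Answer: √3167014/2 ≈ 889.81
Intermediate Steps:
h = 129/4 (h = -¼*(-129) = 129/4 ≈ 32.250)
a(l) = -14 (a(l) = -6 + 2*(-4) = -6 - 8 = -14)
H = 789496 (H = 9628*82 = 789496)
√((a(13)*(-5))*h + H) = √(-14*(-5)*(129/4) + 789496) = √(70*(129/4) + 789496) = √(4515/2 + 789496) = √(1583507/2) = √3167014/2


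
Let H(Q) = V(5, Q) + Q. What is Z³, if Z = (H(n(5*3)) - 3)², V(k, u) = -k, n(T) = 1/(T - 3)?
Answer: 735091890625/2985984 ≈ 2.4618e+5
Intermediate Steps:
n(T) = 1/(-3 + T)
H(Q) = -5 + Q (H(Q) = -1*5 + Q = -5 + Q)
Z = 9025/144 (Z = ((-5 + 1/(-3 + 5*3)) - 3)² = ((-5 + 1/(-3 + 15)) - 3)² = ((-5 + 1/12) - 3)² = (-59/12 - 3)² = (-95/12)² = 9025/144 ≈ 62.674)
Z³ = (9025/144)³ = 735091890625/2985984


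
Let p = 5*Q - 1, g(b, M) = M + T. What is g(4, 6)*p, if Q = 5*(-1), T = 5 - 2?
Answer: -234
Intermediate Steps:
T = 3
Q = -5
g(b, M) = 3 + M (g(b, M) = M + 3 = 3 + M)
p = -26 (p = 5*(-5) - 1 = -25 - 1 = -26)
g(4, 6)*p = (3 + 6)*(-26) = 9*(-26) = -234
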